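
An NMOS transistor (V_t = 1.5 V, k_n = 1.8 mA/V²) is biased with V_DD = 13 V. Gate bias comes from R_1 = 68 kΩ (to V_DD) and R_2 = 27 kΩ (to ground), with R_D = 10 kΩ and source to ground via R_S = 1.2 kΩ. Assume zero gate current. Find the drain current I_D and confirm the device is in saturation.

V_G = V_DD·R_2/(R_1+R_2) = 13×27/95 = 3.69 V.
Assume saturation: I_D = (k_n/2)(V_GS − V_t)² with V_GS = V_G − I_D·R_S = 3.69 − 1.2·I_D.
Substituting gives 1.3·I_D² − 5.74·I_D + 4.34 = 0, with roots I_D = 0.966 or 3.46 mA.
The root I_D = 3.46 mA gives V_GS = -0.462 V ≤ V_t, so take I_D = 0.966 mA.
Then V_GS = 2.54 V and V_DS = V_DD − I_D(R_D+R_S) = 13 − 0.966×11.2 = 2.18 V.
Saturation requires V_DS ≥ V_GS − V_t = 1.04 V; 2.18 ≥ 1.04 ✓.

I_D ≈ 0.97 mA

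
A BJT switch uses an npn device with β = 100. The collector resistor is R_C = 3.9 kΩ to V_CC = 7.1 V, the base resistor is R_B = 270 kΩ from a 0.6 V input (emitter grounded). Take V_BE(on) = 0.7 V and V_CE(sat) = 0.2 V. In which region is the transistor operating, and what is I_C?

V_BB = 0.6 V ≤ V_BE(on) = 0.7 V, so the base-emitter junction is not forward biased.
The transistor is in cutoff: I_B = I_C = 0.

cutoff; I_C ≈ 0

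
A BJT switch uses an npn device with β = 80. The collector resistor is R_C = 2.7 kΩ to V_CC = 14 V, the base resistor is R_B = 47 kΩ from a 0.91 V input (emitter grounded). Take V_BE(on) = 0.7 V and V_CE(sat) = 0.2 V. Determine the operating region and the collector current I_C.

Assume active. Base-emitter loop: I_B = (V_BB − V_BE)/R_B = (0.91 − 0.7)/47 = 0.00447 mA.
I_C = β·I_B = 80×0.00447 = 0.357 mA.
V_CE = V_CC − I_C·R_C = 14 − 0.357×2.7 = 13 V > V_CE(sat), so the active-region assumption holds.

active; I_C ≈ 0.36 mA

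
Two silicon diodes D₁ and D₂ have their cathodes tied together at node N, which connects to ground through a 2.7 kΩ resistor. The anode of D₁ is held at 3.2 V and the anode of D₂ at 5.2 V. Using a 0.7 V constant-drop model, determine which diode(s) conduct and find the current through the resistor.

Assume both conduct. Then node N would need to be at both 3.2−0.7 = 2.5 V and 5.2−0.7 = 4.5 V, which is impossible.
Assume only D₂ conducts: V_N = 5.2 − 0.7 = 4.5 V, so I_R = 4.5/2.7 = 1.67 mA.
Check D₁: its anode-to-cathode voltage is 3.2 − 4.5 = -1.3 V < 0.7 V, so it is off. The assumption is consistent.

Only D₂ conducts; I_R ≈ 1.7 mA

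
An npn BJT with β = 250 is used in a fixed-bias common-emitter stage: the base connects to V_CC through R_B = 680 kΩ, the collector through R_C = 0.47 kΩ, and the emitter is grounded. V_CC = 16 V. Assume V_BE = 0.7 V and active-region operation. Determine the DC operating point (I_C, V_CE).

Base loop: V_CC = I_B·R_B + V_BE, so I_B = (16 − 0.7)/680 kΩ = 0.0225 mA.
In the active region I_C = β·I_B = 250 × 0.0225 = 5.63 mA.
Collector loop: V_CE = V_CC − I_C·R_C = 16 − 5.63×0.47 = 13.4 V.
Since V_CE = 13.4 V > V_CE(sat) ≈ 0.2 V, the transistor is in the active region as assumed.

I_C ≈ 5.6 mA, V_CE ≈ 13 V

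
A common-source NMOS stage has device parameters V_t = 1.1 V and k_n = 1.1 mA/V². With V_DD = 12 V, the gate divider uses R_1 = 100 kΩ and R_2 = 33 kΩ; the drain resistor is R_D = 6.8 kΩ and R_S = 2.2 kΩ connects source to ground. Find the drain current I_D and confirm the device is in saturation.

V_G = V_DD·R_2/(R_1+R_2) = 12×33/133 = 2.98 V.
Assume saturation: I_D = (k_n/2)(V_GS − V_t)² with V_GS = V_G − I_D·R_S = 2.98 − 2.2·I_D.
Substituting gives 2.66·I_D² − 5.54·I_D + 1.94 = 0, with roots I_D = 0.445 or 1.64 mA.
The root I_D = 1.64 mA gives V_GS = -0.626 V ≤ V_t, so take I_D = 0.445 mA.
Then V_GS = 2 V and V_DS = V_DD − I_D(R_D+R_S) = 12 − 0.445×9 = 8 V.
Saturation requires V_DS ≥ V_GS − V_t = 0.899 V; 8 ≥ 0.899 ✓.

I_D ≈ 0.44 mA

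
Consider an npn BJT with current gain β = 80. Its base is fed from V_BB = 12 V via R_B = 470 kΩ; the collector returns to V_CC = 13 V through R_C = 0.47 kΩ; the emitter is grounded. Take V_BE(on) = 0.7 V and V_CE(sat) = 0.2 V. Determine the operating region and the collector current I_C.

active; I_C ≈ 1.9 mA

Assume active. Base-emitter loop: I_B = (V_BB − V_BE)/R_B = (12 − 0.7)/470 = 0.024 mA.
I_C = β·I_B = 80×0.024 = 1.92 mA.
V_CE = V_CC − I_C·R_C = 13 − 1.92×0.47 = 12.1 V > V_CE(sat), so the active-region assumption holds.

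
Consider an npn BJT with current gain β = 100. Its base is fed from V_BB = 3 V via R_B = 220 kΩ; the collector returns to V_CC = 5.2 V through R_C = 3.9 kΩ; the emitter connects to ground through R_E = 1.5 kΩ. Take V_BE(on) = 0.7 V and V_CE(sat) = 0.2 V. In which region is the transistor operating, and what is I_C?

active; I_C ≈ 0.62 mA

Assume active. Base-emitter loop: I_B = (V_BB − V_BE)/(R_B + (β+1)R_E) = (3 − 0.7)/(220 + 101×1.5) = 0.00619 mA.
I_C = β·I_B = 100×0.00619 = 0.619 mA.
V_CE = V_CC − I_C·R_C − I_E·R_E = 5.2 − 0.619×3.9 − 0.625×1.5 = 1.85 V > V_CE(sat), so the active-region assumption holds.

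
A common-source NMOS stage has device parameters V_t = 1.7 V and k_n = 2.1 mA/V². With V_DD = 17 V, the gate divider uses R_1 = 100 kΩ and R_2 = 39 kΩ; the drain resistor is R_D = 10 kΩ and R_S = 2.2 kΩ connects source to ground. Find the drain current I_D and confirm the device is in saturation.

V_G = V_DD·R_2/(R_1+R_2) = 17×39/139 = 4.77 V.
Assume saturation: I_D = (k_n/2)(V_GS − V_t)² with V_GS = V_G − I_D·R_S = 4.77 − 2.2·I_D.
Substituting gives 5.08·I_D² − 15.2·I_D + 9.89 = 0, with roots I_D = 0.961 or 2.03 mA.
The root I_D = 2.03 mA gives V_GS = 0.311 V ≤ V_t, so take I_D = 0.961 mA.
Then V_GS = 2.66 V and V_DS = V_DD − I_D(R_D+R_S) = 17 − 0.961×12.2 = 5.28 V.
Saturation requires V_DS ≥ V_GS − V_t = 0.956 V; 5.28 ≥ 0.956 ✓.

I_D ≈ 0.96 mA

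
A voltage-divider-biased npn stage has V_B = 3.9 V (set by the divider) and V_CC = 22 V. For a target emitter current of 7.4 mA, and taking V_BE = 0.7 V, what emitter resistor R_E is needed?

V_E = V_B − V_BE = 3.9 − 0.7 = 3.2 V.
R_E = V_E / I_E = 3.2 / 7.4 = 0.432 kΩ.

R_E ≈ 0.43 kΩ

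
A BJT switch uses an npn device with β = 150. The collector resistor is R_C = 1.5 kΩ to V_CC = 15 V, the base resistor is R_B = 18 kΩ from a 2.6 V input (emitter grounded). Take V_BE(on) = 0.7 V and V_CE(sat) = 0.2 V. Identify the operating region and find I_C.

Assume active: I_B = (2.6 − 0.7)/18 = 0.106 mA, giving I_C = β·I_B = 15.8 mA.
But then V_CE = 15 − 15.8×1.5 = -8.75 V < V_CE(sat) = 0.2 V — impossible in the active region.
So the transistor is saturated. With V_CE = 0.2 V, I_C = (V_CC − 0.2)/R_C = 14.8/1.5 = 9.87 mA.
Check: β·I_B = 15.8 mA > I_C = 9.87 mA, confirming saturation.

saturation; I_C ≈ 9.9 mA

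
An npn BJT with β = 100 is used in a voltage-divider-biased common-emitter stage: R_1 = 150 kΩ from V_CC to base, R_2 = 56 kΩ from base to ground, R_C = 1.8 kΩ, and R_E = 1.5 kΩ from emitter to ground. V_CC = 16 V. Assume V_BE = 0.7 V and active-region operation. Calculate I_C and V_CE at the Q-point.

Thevenize the base divider: V_Th = V_CC·R_2/(R_1+R_2) = 16×56/206 = 4.35 V, R_Th = R_1‖R_2 = 40.8 kΩ.
Base-emitter loop: V_Th = I_B·R_Th + V_BE + (β+1)I_B·R_E, so I_B = (4.35 − 0.7) / (40.8 + 101×1.5) = 0.019 mA.
I_C = β·I_B = 100×0.019 = 1.9 mA, and I_E = (β+1)I_B = 1.92 mA.
V_CE = V_CC − I_C·R_C − I_E·R_E = 16 − 1.9×1.8 − 1.92×1.5 = 9.71 V.
V_CE = 9.71 V > 0.2 V confirms active-region operation.

I_C ≈ 1.9 mA, V_CE ≈ 9.7 V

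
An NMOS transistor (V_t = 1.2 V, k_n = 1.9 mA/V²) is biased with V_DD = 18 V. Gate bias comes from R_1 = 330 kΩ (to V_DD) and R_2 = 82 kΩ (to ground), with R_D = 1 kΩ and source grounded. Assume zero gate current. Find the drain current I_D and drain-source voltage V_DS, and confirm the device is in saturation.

V_G = V_DD·R_2/(R_1+R_2) = 18×82/412 = 3.58 V. With the source grounded, V_GS = V_G = 3.58 V.
Assume saturation: I_D = (k_n/2)(V_GS − V_t)² = (1.9/2)×(3.58 − 1.2)² = 0.95×2.38² = 5.39 mA.
V_DS = V_DD − I_D·R_D = 18 − 5.39×1 = 12.6 V.
Saturation requires V_DS ≥ V_GS − V_t = 2.38 V; 12.6 ≥ 2.38 ✓.

I_D ≈ 5.4 mA, V_DS ≈ 13 V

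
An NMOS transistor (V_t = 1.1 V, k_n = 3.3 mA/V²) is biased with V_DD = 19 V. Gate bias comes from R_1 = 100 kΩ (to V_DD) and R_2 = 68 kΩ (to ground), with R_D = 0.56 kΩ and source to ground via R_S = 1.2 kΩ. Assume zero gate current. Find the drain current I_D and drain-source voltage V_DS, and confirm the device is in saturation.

I_D ≈ 4.2 mA, V_DS ≈ 12 V

V_G = V_DD·R_2/(R_1+R_2) = 19×68/168 = 7.69 V.
Assume saturation: I_D = (k_n/2)(V_GS − V_t)² with V_GS = V_G − I_D·R_S = 7.69 − 1.2·I_D.
Substituting gives 2.38·I_D² − 27.1·I_D + 71.7 = 0, with roots I_D = 4.17 or 7.24 mA.
The root I_D = 7.24 mA gives V_GS = -0.994 V ≤ V_t, so take I_D = 4.17 mA.
Then V_GS = 2.69 V and V_DS = V_DD − I_D(R_D+R_S) = 19 − 4.17×1.76 = 11.7 V.
Saturation requires V_DS ≥ V_GS − V_t = 1.59 V; 11.7 ≥ 1.59 ✓.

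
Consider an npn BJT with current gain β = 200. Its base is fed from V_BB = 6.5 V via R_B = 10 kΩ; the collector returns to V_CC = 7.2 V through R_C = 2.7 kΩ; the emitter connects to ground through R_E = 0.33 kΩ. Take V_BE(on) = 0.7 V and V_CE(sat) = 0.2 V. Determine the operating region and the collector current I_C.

Assume active: I_B = (6.5 − 0.7)/(10 + 201×0.33) = 0.076 mA, I_C = β·I_B = 15.2 mA.
Then V_CE = 7.2 − 15.2×2.7 − 15.3×0.33 = -38.9 V < 0.2 V — the active assumption fails.
Re-solve with V_CE = 0.2 V. KCL at the emitter: V_E/R_E = (V_BB−0.7−V_E)/R_B + (V_CC−0.2−V_E)/R_C, giving V_E = 0.906 V.
I_C = (V_CC − 0.2 − V_E)/R_C = (7 − 0.906)/2.7 = 2.26 mA.
Check: I_B = (5.8 − 0.906)/10 = 0.489 mA, and β·I_B = 97.9 mA > I_C, confirming saturation.

saturation; I_C ≈ 2.3 mA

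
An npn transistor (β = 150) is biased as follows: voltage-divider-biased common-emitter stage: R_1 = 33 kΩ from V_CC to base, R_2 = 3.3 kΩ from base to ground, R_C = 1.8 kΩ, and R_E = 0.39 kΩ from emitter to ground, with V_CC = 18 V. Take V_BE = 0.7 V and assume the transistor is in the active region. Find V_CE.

Thevenize the base divider: V_Th = V_CC·R_2/(R_1+R_2) = 18×3.3/36.3 = 1.64 V, R_Th = R_1‖R_2 = 3 kΩ.
Base-emitter loop: V_Th = I_B·R_Th + V_BE + (β+1)I_B·R_E, so I_B = (1.64 − 0.7) / (3 + 151×0.39) = 0.0151 mA.
I_C = β·I_B = 150×0.0151 = 2.27 mA, and I_E = (β+1)I_B = 2.28 mA.
V_CE = V_CC − I_C·R_C − I_E·R_E = 18 − 2.27×1.8 − 2.28×0.39 = 13 V.
V_CE = 13 V > 0.2 V confirms active-region operation.

V_CE ≈ 13 V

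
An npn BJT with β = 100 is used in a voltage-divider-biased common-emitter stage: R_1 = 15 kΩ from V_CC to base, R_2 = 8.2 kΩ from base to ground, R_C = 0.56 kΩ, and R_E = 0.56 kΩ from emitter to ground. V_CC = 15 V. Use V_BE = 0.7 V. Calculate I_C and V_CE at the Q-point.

I_C ≈ 7.4 mA, V_CE ≈ 6.6 V

Thevenize the base divider: V_Th = V_CC·R_2/(R_1+R_2) = 15×8.2/23.2 = 5.3 V, R_Th = R_1‖R_2 = 5.3 kΩ.
Base-emitter loop: V_Th = I_B·R_Th + V_BE + (β+1)I_B·R_E, so I_B = (5.3 − 0.7) / (5.3 + 101×0.56) = 0.0744 mA.
I_C = β·I_B = 100×0.0744 = 7.44 mA, and I_E = (β+1)I_B = 7.51 mA.
V_CE = V_CC − I_C·R_C − I_E·R_E = 15 − 7.44×0.56 − 7.51×0.56 = 6.63 V.
V_CE = 6.63 V > 0.2 V confirms active-region operation.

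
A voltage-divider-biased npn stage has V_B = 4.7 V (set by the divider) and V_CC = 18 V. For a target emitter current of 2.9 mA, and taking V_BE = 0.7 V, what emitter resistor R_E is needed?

R_E ≈ 1.4 kΩ

V_E = V_B − V_BE = 4.7 − 0.7 = 4 V.
R_E = V_E / I_E = 4 / 2.9 = 1.38 kΩ.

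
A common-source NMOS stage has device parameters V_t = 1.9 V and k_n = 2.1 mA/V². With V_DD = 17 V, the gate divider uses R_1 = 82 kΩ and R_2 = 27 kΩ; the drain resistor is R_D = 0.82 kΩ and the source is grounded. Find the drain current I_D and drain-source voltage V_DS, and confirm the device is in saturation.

I_D ≈ 5.6 mA, V_DS ≈ 12 V

V_G = V_DD·R_2/(R_1+R_2) = 17×27/109 = 4.21 V. With the source grounded, V_GS = V_G = 4.21 V.
Assume saturation: I_D = (k_n/2)(V_GS − V_t)² = (2.1/2)×(4.21 − 1.9)² = 1.05×2.31² = 5.61 mA.
V_DS = V_DD − I_D·R_D = 17 − 5.61×0.82 = 12.4 V.
Saturation requires V_DS ≥ V_GS − V_t = 2.31 V; 12.4 ≥ 2.31 ✓.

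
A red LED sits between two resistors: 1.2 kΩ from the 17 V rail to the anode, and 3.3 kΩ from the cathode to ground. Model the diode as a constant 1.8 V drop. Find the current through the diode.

I ≈ 3.4 mA

The two resistors are in series with the diode, so KVL gives 17 = I·1.2 + 1.8 + I·3.3.
I = (17 − 1.8) / (1.2 + 3.3) kΩ = 15.2 / 4.5 = 3.38 mA.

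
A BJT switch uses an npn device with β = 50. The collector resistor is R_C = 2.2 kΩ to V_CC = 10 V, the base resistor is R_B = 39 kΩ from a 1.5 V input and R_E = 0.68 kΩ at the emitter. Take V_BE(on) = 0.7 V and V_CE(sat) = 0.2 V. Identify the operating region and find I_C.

active; I_C ≈ 0.54 mA

Assume active. Base-emitter loop: I_B = (V_BB − V_BE)/(R_B + (β+1)R_E) = (1.5 − 0.7)/(39 + 51×0.68) = 0.0109 mA.
I_C = β·I_B = 50×0.0109 = 0.543 mA.
V_CE = V_CC − I_C·R_C − I_E·R_E = 10 − 0.543×2.2 − 0.554×0.68 = 8.43 V > V_CE(sat), so the active-region assumption holds.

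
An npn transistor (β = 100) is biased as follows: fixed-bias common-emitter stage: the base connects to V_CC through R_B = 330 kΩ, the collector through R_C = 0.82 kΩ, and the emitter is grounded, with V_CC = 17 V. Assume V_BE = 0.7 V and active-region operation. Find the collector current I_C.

I_C ≈ 4.9 mA

Base loop: V_CC = I_B·R_B + V_BE, so I_B = (17 − 0.7)/330 kΩ = 0.0494 mA.
In the active region I_C = β·I_B = 100 × 0.0494 = 4.94 mA.
Collector loop: V_CE = V_CC − I_C·R_C = 17 − 4.94×0.82 = 12.9 V.
Since V_CE = 12.9 V > V_CE(sat) ≈ 0.2 V, the transistor is in the active region as assumed.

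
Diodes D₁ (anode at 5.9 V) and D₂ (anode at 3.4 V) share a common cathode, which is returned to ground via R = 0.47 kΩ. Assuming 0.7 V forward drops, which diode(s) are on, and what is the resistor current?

Only D₁ conducts; I_R ≈ 11 mA

Assume both conduct. Then node N would need to be at both 5.9−0.7 = 5.2 V and 3.4−0.7 = 2.7 V, which is impossible.
Assume only D₁ conducts: V_N = 5.9 − 0.7 = 5.2 V, so I_R = 5.2/0.47 = 11.1 mA.
Check D₂: its anode-to-cathode voltage is 3.4 − 5.2 = -1.8 V < 0.7 V, so it is off. The assumption is consistent.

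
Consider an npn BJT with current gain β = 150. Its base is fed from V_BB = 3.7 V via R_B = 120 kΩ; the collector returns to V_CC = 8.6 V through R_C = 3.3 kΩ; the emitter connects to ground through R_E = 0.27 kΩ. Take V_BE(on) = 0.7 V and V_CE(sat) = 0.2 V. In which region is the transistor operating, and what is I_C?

Assume active: I_B = (3.7 − 0.7)/(120 + 151×0.27) = 0.0187 mA, I_C = β·I_B = 2.8 mA.
Then V_CE = 8.6 − 2.8×3.3 − 2.82×0.27 = -1.4 V < 0.2 V — the active assumption fails.
Re-solve with V_CE = 0.2 V. KCL at the emitter: V_E/R_E = (V_BB−0.7−V_E)/R_B + (V_CC−0.2−V_E)/R_C, giving V_E = 0.64 V.
I_C = (V_CC − 0.2 − V_E)/R_C = (8.4 − 0.64)/3.3 = 2.35 mA.
Check: I_B = (3 − 0.64)/120 = 0.0197 mA, and β·I_B = 2.95 mA > I_C, confirming saturation.

saturation; I_C ≈ 2.4 mA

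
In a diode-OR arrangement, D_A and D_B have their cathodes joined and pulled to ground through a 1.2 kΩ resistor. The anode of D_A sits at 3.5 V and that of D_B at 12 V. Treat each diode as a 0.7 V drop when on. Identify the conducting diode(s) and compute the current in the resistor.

Only D_B conducts; I_R ≈ 9.4 mA

Assume both conduct. Then node N would need to be at both 3.5−0.7 = 2.8 V and 12−0.7 = 11.3 V, which is impossible.
Assume only D_B conducts: V_N = 12 − 0.7 = 11.3 V, so I_R = 11.3/1.2 = 9.42 mA.
Check D_A: its anode-to-cathode voltage is 3.5 − 11.3 = -7.8 V < 0.7 V, so it is off. The assumption is consistent.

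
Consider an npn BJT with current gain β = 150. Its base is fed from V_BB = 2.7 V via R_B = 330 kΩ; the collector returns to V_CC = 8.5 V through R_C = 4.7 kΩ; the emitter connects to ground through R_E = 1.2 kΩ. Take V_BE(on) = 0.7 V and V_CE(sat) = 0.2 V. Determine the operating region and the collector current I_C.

Assume active. Base-emitter loop: I_B = (V_BB − V_BE)/(R_B + (β+1)R_E) = (2.7 − 0.7)/(330 + 151×1.2) = 0.00391 mA.
I_C = β·I_B = 150×0.00391 = 0.587 mA.
V_CE = V_CC − I_C·R_C − I_E·R_E = 8.5 − 0.587×4.7 − 0.591×1.2 = 5.03 V > V_CE(sat), so the active-region assumption holds.

active; I_C ≈ 0.59 mA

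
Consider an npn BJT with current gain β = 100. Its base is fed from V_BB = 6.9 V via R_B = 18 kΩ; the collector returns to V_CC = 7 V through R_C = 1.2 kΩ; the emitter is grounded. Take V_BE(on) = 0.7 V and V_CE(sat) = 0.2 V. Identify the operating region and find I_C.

saturation; I_C ≈ 5.7 mA

Assume active: I_B = (6.9 − 0.7)/18 = 0.344 mA, giving I_C = β·I_B = 34.4 mA.
But then V_CE = 7 − 34.4×1.2 = -34.3 V < V_CE(sat) = 0.2 V — impossible in the active region.
So the transistor is saturated. With V_CE = 0.2 V, I_C = (V_CC − 0.2)/R_C = 6.8/1.2 = 5.67 mA.
Check: β·I_B = 34.4 mA > I_C = 5.67 mA, confirming saturation.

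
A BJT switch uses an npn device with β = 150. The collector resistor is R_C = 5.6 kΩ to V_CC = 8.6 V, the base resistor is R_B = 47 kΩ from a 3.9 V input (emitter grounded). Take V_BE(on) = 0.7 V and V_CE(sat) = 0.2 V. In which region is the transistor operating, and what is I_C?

saturation; I_C ≈ 1.5 mA

Assume active: I_B = (3.9 − 0.7)/47 = 0.0681 mA, giving I_C = β·I_B = 10.2 mA.
But then V_CE = 8.6 − 10.2×5.6 = -48.6 V < V_CE(sat) = 0.2 V — impossible in the active region.
So the transistor is saturated. With V_CE = 0.2 V, I_C = (V_CC − 0.2)/R_C = 8.4/5.6 = 1.5 mA.
Check: β·I_B = 10.2 mA > I_C = 1.5 mA, confirming saturation.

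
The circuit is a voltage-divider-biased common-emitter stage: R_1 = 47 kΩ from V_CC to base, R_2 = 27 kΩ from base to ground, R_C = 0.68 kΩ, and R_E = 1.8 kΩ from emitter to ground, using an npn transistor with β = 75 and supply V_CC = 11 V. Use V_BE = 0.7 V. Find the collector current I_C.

I_C ≈ 1.6 mA

Thevenize the base divider: V_Th = V_CC·R_2/(R_1+R_2) = 11×27/74 = 4.01 V, R_Th = R_1‖R_2 = 17.1 kΩ.
Base-emitter loop: V_Th = I_B·R_Th + V_BE + (β+1)I_B·R_E, so I_B = (4.01 − 0.7) / (17.1 + 76×1.8) = 0.0215 mA.
I_C = β·I_B = 75×0.0215 = 1.61 mA, and I_E = (β+1)I_B = 1.64 mA.
V_CE = V_CC − I_C·R_C − I_E·R_E = 11 − 1.61×0.68 − 1.64×1.8 = 6.96 V.
V_CE = 6.96 V > 0.2 V confirms active-region operation.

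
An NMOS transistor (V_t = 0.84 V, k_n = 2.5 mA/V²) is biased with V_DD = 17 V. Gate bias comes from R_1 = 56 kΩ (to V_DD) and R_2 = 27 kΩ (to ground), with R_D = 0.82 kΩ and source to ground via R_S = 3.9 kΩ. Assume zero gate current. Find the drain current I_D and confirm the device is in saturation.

I_D ≈ 0.98 mA

V_G = V_DD·R_2/(R_1+R_2) = 17×27/83 = 5.53 V.
Assume saturation: I_D = (k_n/2)(V_GS − V_t)² with V_GS = V_G − I_D·R_S = 5.53 − 3.9·I_D.
Substituting gives 19·I_D² − 46.7·I_D + 27.5 = 0, with roots I_D = 0.976 or 1.48 mA.
The root I_D = 1.48 mA gives V_GS = -0.249 V ≤ V_t, so take I_D = 0.976 mA.
Then V_GS = 1.72 V and V_DS = V_DD − I_D(R_D+R_S) = 17 − 0.976×4.72 = 12.4 V.
Saturation requires V_DS ≥ V_GS − V_t = 0.884 V; 12.4 ≥ 0.884 ✓.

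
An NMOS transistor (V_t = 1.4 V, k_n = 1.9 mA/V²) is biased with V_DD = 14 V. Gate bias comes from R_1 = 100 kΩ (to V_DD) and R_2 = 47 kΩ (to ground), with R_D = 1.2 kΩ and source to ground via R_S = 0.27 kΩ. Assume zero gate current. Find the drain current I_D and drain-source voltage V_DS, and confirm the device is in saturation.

V_G = V_DD·R_2/(R_1+R_2) = 14×47/147 = 4.48 V.
Assume saturation: I_D = (k_n/2)(V_GS − V_t)² with V_GS = V_G − I_D·R_S = 4.48 − 0.27·I_D.
Substituting gives 0.0693·I_D² − 2.58·I_D + 8.99 = 0, with roots I_D = 3.89 or 33.3 mA.
The root I_D = 33.3 mA gives V_GS = -4.52 V ≤ V_t, so take I_D = 3.89 mA.
Then V_GS = 3.42 V and V_DS = V_DD − I_D(R_D+R_S) = 14 − 3.89×1.47 = 8.28 V.
Saturation requires V_DS ≥ V_GS − V_t = 2.02 V; 8.28 ≥ 2.02 ✓.

I_D ≈ 3.9 mA, V_DS ≈ 8.3 V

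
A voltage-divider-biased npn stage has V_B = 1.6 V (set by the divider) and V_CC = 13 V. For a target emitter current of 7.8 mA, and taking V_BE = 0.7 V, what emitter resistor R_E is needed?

V_E = V_B − V_BE = 1.6 − 0.7 = 0.9 V.
R_E = V_E / I_E = 0.9 / 7.8 = 0.115 kΩ.

R_E ≈ 0.12 kΩ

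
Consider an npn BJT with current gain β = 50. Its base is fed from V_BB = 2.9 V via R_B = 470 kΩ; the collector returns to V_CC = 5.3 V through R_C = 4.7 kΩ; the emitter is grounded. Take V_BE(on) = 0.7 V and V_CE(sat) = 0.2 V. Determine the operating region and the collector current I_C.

active; I_C ≈ 0.23 mA

Assume active. Base-emitter loop: I_B = (V_BB − V_BE)/R_B = (2.9 − 0.7)/470 = 0.00468 mA.
I_C = β·I_B = 50×0.00468 = 0.234 mA.
V_CE = V_CC − I_C·R_C = 5.3 − 0.234×4.7 = 4.2 V > V_CE(sat), so the active-region assumption holds.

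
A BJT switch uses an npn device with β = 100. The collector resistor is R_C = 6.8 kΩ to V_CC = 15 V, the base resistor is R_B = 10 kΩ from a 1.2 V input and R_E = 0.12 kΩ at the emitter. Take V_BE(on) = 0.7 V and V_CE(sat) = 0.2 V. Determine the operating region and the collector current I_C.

Assume active: I_B = (1.2 − 0.7)/(10 + 101×0.12) = 0.0226 mA, I_C = β·I_B = 2.26 mA.
Then V_CE = 15 − 2.26×6.8 − 2.28×0.12 = -0.645 V < 0.2 V — the active assumption fails.
Re-solve with V_CE = 0.2 V. KCL at the emitter: V_E/R_E = (V_BB−0.7−V_E)/R_B + (V_CC−0.2−V_E)/R_C, giving V_E = 0.259 V.
I_C = (V_CC − 0.2 − V_E)/R_C = (14.8 − 0.259)/6.8 = 2.14 mA.
Check: I_B = (0.5 − 0.259)/10 = 0.0241 mA, and β·I_B = 2.41 mA > I_C, confirming saturation.

saturation; I_C ≈ 2.1 mA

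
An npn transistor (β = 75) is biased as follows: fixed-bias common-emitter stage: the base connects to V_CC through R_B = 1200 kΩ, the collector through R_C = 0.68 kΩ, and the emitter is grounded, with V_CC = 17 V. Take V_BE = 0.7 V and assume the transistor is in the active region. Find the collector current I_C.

Base loop: V_CC = I_B·R_B + V_BE, so I_B = (17 − 0.7)/1200 kΩ = 0.0136 mA.
In the active region I_C = β·I_B = 75 × 0.0136 = 1.02 mA.
Collector loop: V_CE = V_CC − I_C·R_C = 17 − 1.02×0.68 = 16.3 V.
Since V_CE = 16.3 V > V_CE(sat) ≈ 0.2 V, the transistor is in the active region as assumed.

I_C ≈ 1 mA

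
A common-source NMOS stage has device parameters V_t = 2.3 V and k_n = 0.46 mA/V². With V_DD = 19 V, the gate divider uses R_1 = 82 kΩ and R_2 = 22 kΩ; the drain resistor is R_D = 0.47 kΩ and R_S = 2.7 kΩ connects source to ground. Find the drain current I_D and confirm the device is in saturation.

I_D ≈ 0.25 mA

V_G = V_DD·R_2/(R_1+R_2) = 19×22/104 = 4.02 V.
Assume saturation: I_D = (k_n/2)(V_GS − V_t)² with V_GS = V_G − I_D·R_S = 4.02 − 2.7·I_D.
Substituting gives 1.68·I_D² − 3.14·I_D + 0.68 = 0, with roots I_D = 0.25 or 1.62 mA.
The root I_D = 1.62 mA gives V_GS = -0.354 V ≤ V_t, so take I_D = 0.25 mA.
Then V_GS = 3.34 V and V_DS = V_DD − I_D(R_D+R_S) = 19 − 0.25×3.17 = 18.2 V.
Saturation requires V_DS ≥ V_GS − V_t = 1.04 V; 18.2 ≥ 1.04 ✓.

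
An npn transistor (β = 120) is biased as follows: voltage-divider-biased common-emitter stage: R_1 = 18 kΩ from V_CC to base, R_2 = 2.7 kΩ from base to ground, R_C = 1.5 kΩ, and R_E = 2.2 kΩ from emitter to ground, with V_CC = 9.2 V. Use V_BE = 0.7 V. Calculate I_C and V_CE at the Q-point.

I_C ≈ 0.22 mA, V_CE ≈ 8.4 V

Thevenize the base divider: V_Th = V_CC·R_2/(R_1+R_2) = 9.2×2.7/20.7 = 1.2 V, R_Th = R_1‖R_2 = 2.35 kΩ.
Base-emitter loop: V_Th = I_B·R_Th + V_BE + (β+1)I_B·R_E, so I_B = (1.2 − 0.7) / (2.35 + 121×2.2) = 0.00186 mA.
I_C = β·I_B = 120×0.00186 = 0.223 mA, and I_E = (β+1)I_B = 0.225 mA.
V_CE = V_CC − I_C·R_C − I_E·R_E = 9.2 − 0.223×1.5 − 0.225×2.2 = 8.37 V.
V_CE = 8.37 V > 0.2 V confirms active-region operation.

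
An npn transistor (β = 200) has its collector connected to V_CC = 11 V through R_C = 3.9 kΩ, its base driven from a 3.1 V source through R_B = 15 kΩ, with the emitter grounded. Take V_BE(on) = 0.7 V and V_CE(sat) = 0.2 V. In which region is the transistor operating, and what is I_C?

Assume active: I_B = (3.1 − 0.7)/15 = 0.16 mA, giving I_C = β·I_B = 32 mA.
But then V_CE = 11 − 32×3.9 = -114 V < V_CE(sat) = 0.2 V — impossible in the active region.
So the transistor is saturated. With V_CE = 0.2 V, I_C = (V_CC − 0.2)/R_C = 10.8/3.9 = 2.77 mA.
Check: β·I_B = 32 mA > I_C = 2.77 mA, confirming saturation.

saturation; I_C ≈ 2.8 mA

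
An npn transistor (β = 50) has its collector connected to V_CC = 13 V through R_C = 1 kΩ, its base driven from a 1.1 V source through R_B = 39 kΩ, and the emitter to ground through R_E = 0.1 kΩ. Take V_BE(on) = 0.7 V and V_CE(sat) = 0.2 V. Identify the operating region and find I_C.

Assume active. Base-emitter loop: I_B = (V_BB − V_BE)/(R_B + (β+1)R_E) = (1.1 − 0.7)/(39 + 51×0.1) = 0.00907 mA.
I_C = β·I_B = 50×0.00907 = 0.454 mA.
V_CE = V_CC − I_C·R_C − I_E·R_E = 13 − 0.454×1 − 0.463×0.1 = 12.5 V > V_CE(sat), so the active-region assumption holds.

active; I_C ≈ 0.45 mA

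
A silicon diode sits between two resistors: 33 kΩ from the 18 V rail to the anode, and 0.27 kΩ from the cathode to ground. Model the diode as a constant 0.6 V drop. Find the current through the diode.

I ≈ 0.52 mA

The two resistors are in series with the diode, so KVL gives 18 = I·33 + 0.6 + I·0.27.
I = (18 − 0.6) / (33 + 0.27) kΩ = 17.4 / 33.3 = 0.523 mA.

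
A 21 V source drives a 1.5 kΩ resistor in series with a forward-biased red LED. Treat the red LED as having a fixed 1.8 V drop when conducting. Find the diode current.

I ≈ 13 mA

KVL around the loop: 21 = V_D + I·R = 1.8 + I × 1.5 kΩ.
So I = (21 − 1.8) / 1.5 kΩ = 19.2 / 1.5 = 12.8 mA.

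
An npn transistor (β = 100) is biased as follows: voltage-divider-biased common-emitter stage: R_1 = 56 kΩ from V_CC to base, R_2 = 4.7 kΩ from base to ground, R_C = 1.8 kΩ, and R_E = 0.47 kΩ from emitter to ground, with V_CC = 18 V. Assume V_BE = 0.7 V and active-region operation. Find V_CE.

Thevenize the base divider: V_Th = V_CC·R_2/(R_1+R_2) = 18×4.7/60.7 = 1.39 V, R_Th = R_1‖R_2 = 4.34 kΩ.
Base-emitter loop: V_Th = I_B·R_Th + V_BE + (β+1)I_B·R_E, so I_B = (1.39 − 0.7) / (4.34 + 101×0.47) = 0.0134 mA.
I_C = β·I_B = 100×0.0134 = 1.34 mA, and I_E = (β+1)I_B = 1.35 mA.
V_CE = V_CC − I_C·R_C − I_E·R_E = 18 − 1.34×1.8 − 1.35×0.47 = 15 V.
V_CE = 15 V > 0.2 V confirms active-region operation.

V_CE ≈ 15 V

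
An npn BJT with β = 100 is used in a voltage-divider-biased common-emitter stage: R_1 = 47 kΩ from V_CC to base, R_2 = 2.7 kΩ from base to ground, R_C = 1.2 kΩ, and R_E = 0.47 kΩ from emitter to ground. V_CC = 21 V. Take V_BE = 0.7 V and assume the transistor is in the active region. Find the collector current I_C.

I_C ≈ 0.88 mA

Thevenize the base divider: V_Th = V_CC·R_2/(R_1+R_2) = 21×2.7/49.7 = 1.14 V, R_Th = R_1‖R_2 = 2.55 kΩ.
Base-emitter loop: V_Th = I_B·R_Th + V_BE + (β+1)I_B·R_E, so I_B = (1.14 − 0.7) / (2.55 + 101×0.47) = 0.00881 mA.
I_C = β·I_B = 100×0.00881 = 0.881 mA, and I_E = (β+1)I_B = 0.89 mA.
V_CE = V_CC − I_C·R_C − I_E·R_E = 21 − 0.881×1.2 − 0.89×0.47 = 19.5 V.
V_CE = 19.5 V > 0.2 V confirms active-region operation.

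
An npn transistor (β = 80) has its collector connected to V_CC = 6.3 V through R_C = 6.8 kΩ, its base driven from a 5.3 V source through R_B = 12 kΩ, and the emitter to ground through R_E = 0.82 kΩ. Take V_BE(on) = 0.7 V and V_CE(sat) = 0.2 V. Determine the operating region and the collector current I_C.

Assume active: I_B = (5.3 − 0.7)/(12 + 81×0.82) = 0.0587 mA, I_C = β·I_B = 4.69 mA.
Then V_CE = 6.3 − 4.69×6.8 − 4.75×0.82 = -29.5 V < 0.2 V — the active assumption fails.
Re-solve with V_CE = 0.2 V. KCL at the emitter: V_E/R_E = (V_BB−0.7−V_E)/R_B + (V_CC−0.2−V_E)/R_C, giving V_E = 0.883 V.
I_C = (V_CC − 0.2 − V_E)/R_C = (6.1 − 0.883)/6.8 = 0.767 mA.
Check: I_B = (4.6 − 0.883)/12 = 0.31 mA, and β·I_B = 24.8 mA > I_C, confirming saturation.

saturation; I_C ≈ 0.77 mA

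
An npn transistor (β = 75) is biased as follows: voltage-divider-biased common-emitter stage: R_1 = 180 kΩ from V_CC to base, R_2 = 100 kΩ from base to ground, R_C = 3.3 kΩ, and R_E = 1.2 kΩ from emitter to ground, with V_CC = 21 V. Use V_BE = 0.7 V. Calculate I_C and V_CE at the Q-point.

I_C ≈ 3.3 mA, V_CE ≈ 6.2 V

Thevenize the base divider: V_Th = V_CC·R_2/(R_1+R_2) = 21×100/280 = 7.5 V, R_Th = R_1‖R_2 = 64.3 kΩ.
Base-emitter loop: V_Th = I_B·R_Th + V_BE + (β+1)I_B·R_E, so I_B = (7.5 − 0.7) / (64.3 + 76×1.2) = 0.0437 mA.
I_C = β·I_B = 75×0.0437 = 3.28 mA, and I_E = (β+1)I_B = 3.32 mA.
V_CE = V_CC − I_C·R_C − I_E·R_E = 21 − 3.28×3.3 − 3.32×1.2 = 6.19 V.
V_CE = 6.19 V > 0.2 V confirms active-region operation.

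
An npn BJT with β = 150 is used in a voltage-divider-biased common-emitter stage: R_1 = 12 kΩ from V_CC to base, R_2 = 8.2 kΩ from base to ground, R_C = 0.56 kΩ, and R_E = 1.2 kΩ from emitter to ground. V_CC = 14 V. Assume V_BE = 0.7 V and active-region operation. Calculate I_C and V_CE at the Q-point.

Thevenize the base divider: V_Th = V_CC·R_2/(R_1+R_2) = 14×8.2/20.2 = 5.68 V, R_Th = R_1‖R_2 = 4.87 kΩ.
Base-emitter loop: V_Th = I_B·R_Th + V_BE + (β+1)I_B·R_E, so I_B = (5.68 − 0.7) / (4.87 + 151×1.2) = 0.0268 mA.
I_C = β·I_B = 150×0.0268 = 4.02 mA, and I_E = (β+1)I_B = 4.04 mA.
V_CE = V_CC − I_C·R_C − I_E·R_E = 14 − 4.02×0.56 − 4.04×1.2 = 6.9 V.
V_CE = 6.9 V > 0.2 V confirms active-region operation.

I_C ≈ 4 mA, V_CE ≈ 6.9 V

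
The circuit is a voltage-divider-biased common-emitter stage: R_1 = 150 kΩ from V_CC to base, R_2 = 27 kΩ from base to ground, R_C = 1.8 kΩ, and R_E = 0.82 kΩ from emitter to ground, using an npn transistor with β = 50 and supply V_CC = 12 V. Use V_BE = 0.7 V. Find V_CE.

Thevenize the base divider: V_Th = V_CC·R_2/(R_1+R_2) = 12×27/177 = 1.83 V, R_Th = R_1‖R_2 = 22.9 kΩ.
Base-emitter loop: V_Th = I_B·R_Th + V_BE + (β+1)I_B·R_E, so I_B = (1.83 − 0.7) / (22.9 + 51×0.82) = 0.0175 mA.
I_C = β·I_B = 50×0.0175 = 0.874 mA, and I_E = (β+1)I_B = 0.891 mA.
V_CE = V_CC − I_C·R_C − I_E·R_E = 12 − 0.874×1.8 − 0.891×0.82 = 9.7 V.
V_CE = 9.7 V > 0.2 V confirms active-region operation.

V_CE ≈ 9.7 V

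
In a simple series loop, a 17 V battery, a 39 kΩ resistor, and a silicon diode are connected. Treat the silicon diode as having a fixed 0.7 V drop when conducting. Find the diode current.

KVL around the loop: 17 = V_D + I·R = 0.7 + I × 39 kΩ.
So I = (17 − 0.7) / 39 kΩ = 16.3 / 39 = 0.418 mA.

I ≈ 0.42 mA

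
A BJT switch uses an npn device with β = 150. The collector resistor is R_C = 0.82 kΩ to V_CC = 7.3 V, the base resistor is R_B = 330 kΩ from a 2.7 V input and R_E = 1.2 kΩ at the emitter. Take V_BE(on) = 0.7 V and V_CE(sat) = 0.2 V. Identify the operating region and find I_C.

Assume active. Base-emitter loop: I_B = (V_BB − V_BE)/(R_B + (β+1)R_E) = (2.7 − 0.7)/(330 + 151×1.2) = 0.00391 mA.
I_C = β·I_B = 150×0.00391 = 0.587 mA.
V_CE = V_CC − I_C·R_C − I_E·R_E = 7.3 − 0.587×0.82 − 0.591×1.2 = 6.11 V > V_CE(sat), so the active-region assumption holds.

active; I_C ≈ 0.59 mA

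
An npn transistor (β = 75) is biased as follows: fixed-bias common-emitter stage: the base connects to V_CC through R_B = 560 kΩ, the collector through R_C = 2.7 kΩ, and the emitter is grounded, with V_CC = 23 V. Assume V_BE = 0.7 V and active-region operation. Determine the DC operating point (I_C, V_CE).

Base loop: V_CC = I_B·R_B + V_BE, so I_B = (23 − 0.7)/560 kΩ = 0.0398 mA.
In the active region I_C = β·I_B = 75 × 0.0398 = 2.99 mA.
Collector loop: V_CE = V_CC − I_C·R_C = 23 − 2.99×2.7 = 14.9 V.
Since V_CE = 14.9 V > V_CE(sat) ≈ 0.2 V, the transistor is in the active region as assumed.

I_C ≈ 3 mA, V_CE ≈ 15 V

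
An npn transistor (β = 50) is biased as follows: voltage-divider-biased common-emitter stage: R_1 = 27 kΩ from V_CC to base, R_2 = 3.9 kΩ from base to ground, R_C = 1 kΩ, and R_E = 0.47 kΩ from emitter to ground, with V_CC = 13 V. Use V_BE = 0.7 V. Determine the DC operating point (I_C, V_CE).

Thevenize the base divider: V_Th = V_CC·R_2/(R_1+R_2) = 13×3.9/30.9 = 1.64 V, R_Th = R_1‖R_2 = 3.41 kΩ.
Base-emitter loop: V_Th = I_B·R_Th + V_BE + (β+1)I_B·R_E, so I_B = (1.64 − 0.7) / (3.41 + 51×0.47) = 0.0344 mA.
I_C = β·I_B = 50×0.0344 = 1.72 mA, and I_E = (β+1)I_B = 1.75 mA.
V_CE = V_CC − I_C·R_C − I_E·R_E = 13 − 1.72×1 − 1.75×0.47 = 10.5 V.
V_CE = 10.5 V > 0.2 V confirms active-region operation.

I_C ≈ 1.7 mA, V_CE ≈ 10 V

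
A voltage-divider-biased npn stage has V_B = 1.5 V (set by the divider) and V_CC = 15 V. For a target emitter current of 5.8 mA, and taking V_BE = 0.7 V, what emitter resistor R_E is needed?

R_E ≈ 0.14 kΩ

V_E = V_B − V_BE = 1.5 − 0.7 = 0.8 V.
R_E = V_E / I_E = 0.8 / 5.8 = 0.138 kΩ.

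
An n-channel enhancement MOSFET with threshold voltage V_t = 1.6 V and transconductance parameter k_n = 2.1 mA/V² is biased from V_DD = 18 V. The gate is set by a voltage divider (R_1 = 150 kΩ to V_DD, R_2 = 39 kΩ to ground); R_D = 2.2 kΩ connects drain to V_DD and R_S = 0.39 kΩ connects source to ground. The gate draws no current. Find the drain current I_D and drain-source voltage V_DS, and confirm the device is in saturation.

I_D ≈ 1.9 mA, V_DS ≈ 13 V

V_G = V_DD·R_2/(R_1+R_2) = 18×39/189 = 3.71 V.
Assume saturation: I_D = (k_n/2)(V_GS − V_t)² with V_GS = V_G − I_D·R_S = 3.71 − 0.39·I_D.
Substituting gives 0.16·I_D² − 2.73·I_D + 4.69 = 0, with roots I_D = 1.94 or 15.2 mA.
The root I_D = 15.2 mA gives V_GS = -2.2 V ≤ V_t, so take I_D = 1.94 mA.
Then V_GS = 2.96 V and V_DS = V_DD − I_D(R_D+R_S) = 18 − 1.94×2.59 = 13 V.
Saturation requires V_DS ≥ V_GS − V_t = 1.36 V; 13 ≥ 1.36 ✓.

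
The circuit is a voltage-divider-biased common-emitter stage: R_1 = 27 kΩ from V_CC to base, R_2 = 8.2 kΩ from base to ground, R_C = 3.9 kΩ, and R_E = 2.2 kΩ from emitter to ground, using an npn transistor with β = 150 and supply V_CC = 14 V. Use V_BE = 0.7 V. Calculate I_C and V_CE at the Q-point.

Thevenize the base divider: V_Th = V_CC·R_2/(R_1+R_2) = 14×8.2/35.2 = 3.26 V, R_Th = R_1‖R_2 = 6.29 kΩ.
Base-emitter loop: V_Th = I_B·R_Th + V_BE + (β+1)I_B·R_E, so I_B = (3.26 − 0.7) / (6.29 + 151×2.2) = 0.00757 mA.
I_C = β·I_B = 150×0.00757 = 1.14 mA, and I_E = (β+1)I_B = 1.14 mA.
V_CE = V_CC − I_C·R_C − I_E·R_E = 14 − 1.14×3.9 − 1.14×2.2 = 7.06 V.
V_CE = 7.06 V > 0.2 V confirms active-region operation.

I_C ≈ 1.1 mA, V_CE ≈ 7.1 V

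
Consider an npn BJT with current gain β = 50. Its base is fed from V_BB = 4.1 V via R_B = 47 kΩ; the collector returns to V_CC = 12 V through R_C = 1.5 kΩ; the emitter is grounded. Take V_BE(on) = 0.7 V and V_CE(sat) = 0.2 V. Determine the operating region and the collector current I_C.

Assume active. Base-emitter loop: I_B = (V_BB − V_BE)/R_B = (4.1 − 0.7)/47 = 0.0723 mA.
I_C = β·I_B = 50×0.0723 = 3.62 mA.
V_CE = V_CC − I_C·R_C = 12 − 3.62×1.5 = 6.57 V > V_CE(sat), so the active-region assumption holds.

active; I_C ≈ 3.6 mA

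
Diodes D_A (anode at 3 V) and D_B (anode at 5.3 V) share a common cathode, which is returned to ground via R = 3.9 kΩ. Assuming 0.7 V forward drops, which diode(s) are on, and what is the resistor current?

Assume both conduct. Then node N would need to be at both 3−0.7 = 2.3 V and 5.3−0.7 = 4.6 V, which is impossible.
Assume only D_B conducts: V_N = 5.3 − 0.7 = 4.6 V, so I_R = 4.6/3.9 = 1.18 mA.
Check D_A: its anode-to-cathode voltage is 3 − 4.6 = -1.6 V < 0.7 V, so it is off. The assumption is consistent.

Only D_B conducts; I_R ≈ 1.2 mA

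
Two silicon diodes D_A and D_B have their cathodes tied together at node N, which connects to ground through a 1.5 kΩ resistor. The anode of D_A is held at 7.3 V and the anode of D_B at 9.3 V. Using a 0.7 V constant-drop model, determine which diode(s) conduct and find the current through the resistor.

Only D_B conducts; I_R ≈ 5.7 mA

Assume both conduct. Then node N would need to be at both 7.3−0.7 = 6.6 V and 9.3−0.7 = 8.6 V, which is impossible.
Assume only D_B conducts: V_N = 9.3 − 0.7 = 8.6 V, so I_R = 8.6/1.5 = 5.73 mA.
Check D_A: its anode-to-cathode voltage is 7.3 − 8.6 = -1.3 V < 0.7 V, so it is off. The assumption is consistent.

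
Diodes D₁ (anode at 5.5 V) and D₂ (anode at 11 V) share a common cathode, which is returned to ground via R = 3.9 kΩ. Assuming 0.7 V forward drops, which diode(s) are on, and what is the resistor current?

Only D₂ conducts; I_R ≈ 2.6 mA

Assume both conduct. Then node N would need to be at both 5.5−0.7 = 4.8 V and 11−0.7 = 10.3 V, which is impossible.
Assume only D₂ conducts: V_N = 11 − 0.7 = 10.3 V, so I_R = 10.3/3.9 = 2.64 mA.
Check D₁: its anode-to-cathode voltage is 5.5 − 10.3 = -4.8 V < 0.7 V, so it is off. The assumption is consistent.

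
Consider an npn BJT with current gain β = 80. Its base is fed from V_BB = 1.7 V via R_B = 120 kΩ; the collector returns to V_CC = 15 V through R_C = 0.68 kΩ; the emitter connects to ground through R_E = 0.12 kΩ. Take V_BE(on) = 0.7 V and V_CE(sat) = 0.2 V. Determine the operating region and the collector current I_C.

active; I_C ≈ 0.62 mA

Assume active. Base-emitter loop: I_B = (V_BB − V_BE)/(R_B + (β+1)R_E) = (1.7 − 0.7)/(120 + 81×0.12) = 0.00771 mA.
I_C = β·I_B = 80×0.00771 = 0.617 mA.
V_CE = V_CC − I_C·R_C − I_E·R_E = 15 − 0.617×0.68 − 0.624×0.12 = 14.5 V > V_CE(sat), so the active-region assumption holds.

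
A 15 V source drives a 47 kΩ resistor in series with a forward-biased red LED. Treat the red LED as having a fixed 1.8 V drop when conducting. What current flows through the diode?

I ≈ 0.28 mA

KVL around the loop: 15 = V_D + I·R = 1.8 + I × 47 kΩ.
So I = (15 − 1.8) / 47 kΩ = 13.2 / 47 = 0.281 mA.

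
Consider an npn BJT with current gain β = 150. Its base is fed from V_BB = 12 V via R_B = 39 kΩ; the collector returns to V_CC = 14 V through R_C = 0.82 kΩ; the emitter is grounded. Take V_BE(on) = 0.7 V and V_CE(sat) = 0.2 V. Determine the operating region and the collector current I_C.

saturation; I_C ≈ 17 mA

Assume active: I_B = (12 − 0.7)/39 = 0.29 mA, giving I_C = β·I_B = 43.5 mA.
But then V_CE = 14 − 43.5×0.82 = -21.6 V < V_CE(sat) = 0.2 V — impossible in the active region.
So the transistor is saturated. With V_CE = 0.2 V, I_C = (V_CC − 0.2)/R_C = 13.8/0.82 = 16.8 mA.
Check: β·I_B = 43.5 mA > I_C = 16.8 mA, confirming saturation.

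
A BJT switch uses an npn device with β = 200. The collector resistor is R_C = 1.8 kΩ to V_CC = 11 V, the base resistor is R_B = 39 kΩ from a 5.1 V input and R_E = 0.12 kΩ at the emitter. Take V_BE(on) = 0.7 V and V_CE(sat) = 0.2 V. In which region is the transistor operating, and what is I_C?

Assume active: I_B = (5.1 − 0.7)/(39 + 201×0.12) = 0.0697 mA, I_C = β·I_B = 13.9 mA.
Then V_CE = 11 − 13.9×1.8 − 14×0.12 = -15.8 V < 0.2 V — the active assumption fails.
Re-solve with V_CE = 0.2 V. KCL at the emitter: V_E/R_E = (V_BB−0.7−V_E)/R_B + (V_CC−0.2−V_E)/R_C, giving V_E = 0.686 V.
I_C = (V_CC − 0.2 − V_E)/R_C = (10.8 − 0.686)/1.8 = 5.62 mA.
Check: I_B = (4.4 − 0.686)/39 = 0.0952 mA, and β·I_B = 19 mA > I_C, confirming saturation.

saturation; I_C ≈ 5.6 mA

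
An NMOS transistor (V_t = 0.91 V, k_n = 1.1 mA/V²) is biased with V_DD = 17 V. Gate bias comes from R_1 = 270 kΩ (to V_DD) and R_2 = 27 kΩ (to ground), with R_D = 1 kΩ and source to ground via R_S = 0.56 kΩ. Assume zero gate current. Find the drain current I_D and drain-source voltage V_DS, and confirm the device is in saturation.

I_D ≈ 0.16 mA, V_DS ≈ 17 V

V_G = V_DD·R_2/(R_1+R_2) = 17×27/297 = 1.55 V.
Assume saturation: I_D = (k_n/2)(V_GS − V_t)² with V_GS = V_G − I_D·R_S = 1.55 − 0.56·I_D.
Substituting gives 0.172·I_D² − 1.39·I_D + 0.222 = 0, with roots I_D = 0.163 or 7.9 mA.
The root I_D = 7.9 mA gives V_GS = -2.88 V ≤ V_t, so take I_D = 0.163 mA.
Then V_GS = 1.45 V and V_DS = V_DD − I_D(R_D+R_S) = 17 − 0.163×1.56 = 16.7 V.
Saturation requires V_DS ≥ V_GS − V_t = 0.544 V; 16.7 ≥ 0.544 ✓.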